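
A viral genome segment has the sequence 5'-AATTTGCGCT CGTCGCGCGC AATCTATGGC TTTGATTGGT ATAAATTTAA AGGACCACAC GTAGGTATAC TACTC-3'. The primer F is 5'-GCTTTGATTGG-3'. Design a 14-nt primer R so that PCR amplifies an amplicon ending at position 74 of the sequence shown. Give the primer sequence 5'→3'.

5'-AGTAGTATACCTAC-3'

The forward primer binds at positions 29–39; the product's 3' end on the top strand is position 74.
The reverse primer anneals to the top strand over positions 61–74, i.e. to GTAGGTATACTACT.
Its sequence written 5'→3' is the reverse complement: AGTAGTATACCTAC.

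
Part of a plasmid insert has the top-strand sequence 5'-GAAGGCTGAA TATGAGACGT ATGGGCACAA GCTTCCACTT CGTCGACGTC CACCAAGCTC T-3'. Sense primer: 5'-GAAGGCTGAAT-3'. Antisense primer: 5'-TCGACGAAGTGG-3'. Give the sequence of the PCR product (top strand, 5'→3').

5'-GAAGGCTGAATATGAGACGTATGGGCACAAGCTTCCACTTCGTCGA-3'

The forward primer matches the template at positions 1–11.
Reverse complement of the reverse primer: CCACTTCGTCGA. This occurs on the top strand at positions 35–46.
The product is the template from position 1 through 46 (46 bp).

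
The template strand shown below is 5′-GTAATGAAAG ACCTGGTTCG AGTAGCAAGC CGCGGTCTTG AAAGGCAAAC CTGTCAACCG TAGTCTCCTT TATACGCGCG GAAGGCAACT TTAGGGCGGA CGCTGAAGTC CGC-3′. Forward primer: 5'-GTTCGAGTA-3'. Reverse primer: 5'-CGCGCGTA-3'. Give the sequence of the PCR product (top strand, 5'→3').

The forward primer matches the template at positions 16–24.
Reverse complement of the reverse primer: TACGCGCG. This occurs on the top strand at positions 73–80.
The product is the template from position 16 through 80 (65 bp).

5'-GTTCGAGTAGCAAGCCGCGGTCTTGAAAGGCAAACCTGTCAACCGTAGTCTCCTTTATACGCGCG-3'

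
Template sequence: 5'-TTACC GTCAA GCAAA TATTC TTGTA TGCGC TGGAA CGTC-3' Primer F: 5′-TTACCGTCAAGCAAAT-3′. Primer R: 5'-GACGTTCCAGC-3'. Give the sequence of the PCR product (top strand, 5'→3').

5'-TTACCGTCAAGCAAATATTCTTGTATGCGCTGGAACGTC-3'

Scanning the template, TTACCGTCAAGCAAAT occurs at positions 1–16; this primer anneals to the bottom strand there with its 3' end pointing downstream.
Reverse complement of the reverse primer: GCTGGAACGTC. This occurs on the top strand at positions 29–39.
The product is the template from position 1 through 39 (39 bp).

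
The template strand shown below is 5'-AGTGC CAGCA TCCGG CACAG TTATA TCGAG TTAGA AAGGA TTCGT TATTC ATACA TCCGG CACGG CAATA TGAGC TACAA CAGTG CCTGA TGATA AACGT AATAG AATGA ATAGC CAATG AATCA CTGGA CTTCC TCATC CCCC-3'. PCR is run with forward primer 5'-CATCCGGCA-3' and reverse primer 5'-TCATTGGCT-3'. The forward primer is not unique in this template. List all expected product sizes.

The forward primer CATCCGGCA matches the top strand at positions 9–17, 54–62.
The reverse primer's reverse complement is AGCCAATGA, matching at positions 113–121.
Each forward site pairs with the reverse site to give a product ending at position 121: sizes 113, 68 bp.

113 bp, 68 bp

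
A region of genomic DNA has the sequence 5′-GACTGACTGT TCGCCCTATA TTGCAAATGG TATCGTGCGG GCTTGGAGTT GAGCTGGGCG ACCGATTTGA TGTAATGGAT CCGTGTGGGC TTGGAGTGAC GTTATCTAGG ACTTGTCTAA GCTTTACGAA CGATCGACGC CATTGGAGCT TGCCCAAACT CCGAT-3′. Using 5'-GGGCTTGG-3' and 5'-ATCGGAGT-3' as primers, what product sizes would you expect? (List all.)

The forward primer GGGCTTGG matches the top strand at positions 39–46, 87–94.
The reverse primer's reverse complement is ACTCCGAT, matching at positions 158–165.
Each forward site pairs with the reverse site to give a product ending at position 165: sizes 127, 79 bp.

127 bp, 79 bp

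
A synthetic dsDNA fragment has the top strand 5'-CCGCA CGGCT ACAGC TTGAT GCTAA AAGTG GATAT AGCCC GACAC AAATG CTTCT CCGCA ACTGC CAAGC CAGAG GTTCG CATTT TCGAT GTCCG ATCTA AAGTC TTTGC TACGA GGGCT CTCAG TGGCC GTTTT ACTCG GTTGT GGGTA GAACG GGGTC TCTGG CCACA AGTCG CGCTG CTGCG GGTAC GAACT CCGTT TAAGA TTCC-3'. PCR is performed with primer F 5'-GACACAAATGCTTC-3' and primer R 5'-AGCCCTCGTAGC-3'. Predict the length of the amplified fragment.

80 bp

The forward primer matches the template at positions 41–54.
The reverse primer's reverse complement is GCTACGAGGGCT, which matches the template at positions 109–120.
Product length = (reverse-primer end) − (forward-primer start) + 1 = 120 − 41 + 1 = 80 bp.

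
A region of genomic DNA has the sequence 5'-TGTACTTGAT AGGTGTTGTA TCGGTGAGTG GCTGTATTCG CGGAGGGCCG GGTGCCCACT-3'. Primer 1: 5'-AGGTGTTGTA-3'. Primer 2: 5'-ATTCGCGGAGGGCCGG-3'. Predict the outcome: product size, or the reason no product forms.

Primer 1 (AGGTGTTGTA) matches the top strand at positions 11–20 (3' end points downstream).
Primer 2 (ATTCGCGGAGGGCCGG) also matches the top strand directly, at positions 36–51 — its reverse complement CCGGCCCTCCGCGAAT is not present.
Both primers anneal to the bottom strand with 3' ends pointing the same way, so neither can prime synthesis back toward the other.

No product — both primers anneal to the same strand and extend in the same direction.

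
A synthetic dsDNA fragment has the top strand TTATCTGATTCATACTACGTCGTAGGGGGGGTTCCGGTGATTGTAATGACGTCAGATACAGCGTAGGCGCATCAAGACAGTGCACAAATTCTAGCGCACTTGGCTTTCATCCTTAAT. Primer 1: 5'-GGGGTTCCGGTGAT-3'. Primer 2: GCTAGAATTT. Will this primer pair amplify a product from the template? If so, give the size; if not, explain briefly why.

Yes — a 68 bp product.

Primer 1 (GGGGTTCCGGTGAT) matches the top strand at positions 28–41; it acts as a forward primer.
Primer 2's reverse complement is AAATTCTAGC, matching the top strand at positions 86–95; it acts as a reverse primer.
The 3' ends face each other across positions 28–95, giving a 68 bp product.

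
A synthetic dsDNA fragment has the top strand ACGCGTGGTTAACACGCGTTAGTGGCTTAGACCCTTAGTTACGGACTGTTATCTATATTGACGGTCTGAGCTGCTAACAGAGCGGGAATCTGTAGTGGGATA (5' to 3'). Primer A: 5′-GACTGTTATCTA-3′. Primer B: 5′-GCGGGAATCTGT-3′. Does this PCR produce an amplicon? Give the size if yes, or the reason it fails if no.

No product — both primers anneal to the same strand and extend in the same direction.

Primer A (GACTGTTATCTA) matches the top strand at positions 44–55 (3' end points downstream).
Primer B (GCGGGAATCTGT) also matches the top strand directly, at positions 82–93 — its reverse complement ACAGATTCCCGC is not present.
Both primers anneal to the bottom strand with 3' ends pointing the same way, so neither can prime synthesis back toward the other.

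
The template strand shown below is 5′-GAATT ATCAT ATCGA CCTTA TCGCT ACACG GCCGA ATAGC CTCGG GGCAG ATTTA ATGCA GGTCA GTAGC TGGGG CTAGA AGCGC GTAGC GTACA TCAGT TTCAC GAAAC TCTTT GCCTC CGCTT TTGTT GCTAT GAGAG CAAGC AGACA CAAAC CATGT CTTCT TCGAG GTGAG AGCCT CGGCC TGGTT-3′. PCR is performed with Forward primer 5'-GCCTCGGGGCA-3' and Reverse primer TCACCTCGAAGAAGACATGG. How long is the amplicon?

136 bp

Scanning the template, GCCTCGGGGCA occurs at positions 39–49; this primer anneals to the bottom strand there with its 3' end pointing downstream.
Reverse complement of the reverse primer: CCATGTCTTCTTCGAGGTGA. This occurs on the top strand at positions 155–174.
Amplicon spans positions 39–174: 136 bp.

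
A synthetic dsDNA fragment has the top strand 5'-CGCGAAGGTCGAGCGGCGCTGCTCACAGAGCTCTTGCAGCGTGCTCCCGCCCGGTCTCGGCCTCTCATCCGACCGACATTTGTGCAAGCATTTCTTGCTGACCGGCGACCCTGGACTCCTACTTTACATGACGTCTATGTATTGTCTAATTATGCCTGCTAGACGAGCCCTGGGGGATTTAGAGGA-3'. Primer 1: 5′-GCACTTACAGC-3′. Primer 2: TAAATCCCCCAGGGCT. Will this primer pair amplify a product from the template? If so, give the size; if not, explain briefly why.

Primer 1 (GCACTTACAGC) does not match the top strand, and its reverse complement GCTGTAAGTGC does not match either.
With no annealing site for primer 1, no amplification occurs.

No product — primer 1 has no binding site in the template.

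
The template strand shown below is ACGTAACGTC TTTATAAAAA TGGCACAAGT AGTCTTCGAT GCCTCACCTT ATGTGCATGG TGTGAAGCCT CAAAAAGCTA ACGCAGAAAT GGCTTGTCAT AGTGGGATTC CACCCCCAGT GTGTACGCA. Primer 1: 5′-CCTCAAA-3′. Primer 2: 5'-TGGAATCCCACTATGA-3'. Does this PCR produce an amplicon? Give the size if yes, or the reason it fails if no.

Yes — a 45 bp product.

Primer 1 (CCTCAAA) matches the top strand at positions 68–74; it acts as a forward primer.
Primer 2's reverse complement is TCATAGTGGGATTCCA, matching the top strand at positions 97–112; it acts as a reverse primer.
The 3' ends face each other across positions 68–112, giving a 45 bp product.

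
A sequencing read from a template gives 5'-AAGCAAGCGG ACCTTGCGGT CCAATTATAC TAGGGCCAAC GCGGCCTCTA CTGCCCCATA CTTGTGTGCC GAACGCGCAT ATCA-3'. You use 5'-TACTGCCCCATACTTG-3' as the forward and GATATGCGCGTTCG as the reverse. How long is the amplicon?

The forward primer matches the template at positions 49–64.
Reverse complement of the reverse primer: CGAACGCGCATATC. This occurs on the top strand at positions 70–83.
The product runs from position 49 to position 83, so its length is 83 − 49 + 1 = 35 bp.

35 bp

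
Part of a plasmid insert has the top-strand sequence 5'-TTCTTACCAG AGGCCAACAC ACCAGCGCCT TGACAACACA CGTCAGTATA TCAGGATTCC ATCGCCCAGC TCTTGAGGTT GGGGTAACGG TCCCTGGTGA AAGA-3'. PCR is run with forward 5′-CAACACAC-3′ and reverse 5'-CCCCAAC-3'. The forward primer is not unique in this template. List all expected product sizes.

70 bp, 51 bp

The forward primer CAACACAC matches the top strand at positions 15–22, 34–41.
The reverse primer's reverse complement is GTTGGGG, matching at positions 78–84.
Each forward site pairs with the reverse site to give a product ending at position 84: sizes 70, 51 bp.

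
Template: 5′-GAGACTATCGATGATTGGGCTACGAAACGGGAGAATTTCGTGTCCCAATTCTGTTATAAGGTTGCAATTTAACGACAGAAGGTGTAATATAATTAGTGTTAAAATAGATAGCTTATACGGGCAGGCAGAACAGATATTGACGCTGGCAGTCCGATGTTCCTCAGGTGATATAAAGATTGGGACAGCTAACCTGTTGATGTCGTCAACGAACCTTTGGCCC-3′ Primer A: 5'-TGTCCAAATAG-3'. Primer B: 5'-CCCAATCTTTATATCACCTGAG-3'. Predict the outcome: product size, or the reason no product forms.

Primer A (TGTCCAAATAG) does not match the top strand, and its reverse complement CTATTTGGACA does not match either.
With no annealing site for primer A, no amplification occurs.

No product — primer A has no binding site in the template.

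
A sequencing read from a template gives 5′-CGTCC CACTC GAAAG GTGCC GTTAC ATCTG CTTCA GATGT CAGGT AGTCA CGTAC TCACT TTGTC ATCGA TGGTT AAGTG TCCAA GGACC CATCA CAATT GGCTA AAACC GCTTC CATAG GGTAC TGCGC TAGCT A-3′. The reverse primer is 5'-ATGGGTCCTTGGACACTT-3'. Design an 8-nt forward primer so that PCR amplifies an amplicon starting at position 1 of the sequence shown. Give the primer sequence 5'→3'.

5'-CGTCCCAC-3'

The reverse primer's reverse complement AAGTGTCCAAGGACCCAT matches the template at positions 76–93; the product starts at position 1.
The forward primer is identical to the top strand over positions 1–8: CGTCCCAC.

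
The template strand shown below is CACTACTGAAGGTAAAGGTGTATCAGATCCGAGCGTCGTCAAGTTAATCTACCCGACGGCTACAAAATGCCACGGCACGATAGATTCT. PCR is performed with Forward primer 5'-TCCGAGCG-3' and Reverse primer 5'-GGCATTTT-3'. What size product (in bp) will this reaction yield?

Forward primer TCCGAGCG is found on the top strand at positions 28–35.
Taking the reverse complement of GGCATTTT gives AAAATGCC, found at positions 64–71 on the template; the primer anneals here to the top strand with its 3' end pointing upstream.
Amplicon spans positions 28–71: 44 bp.

44 bp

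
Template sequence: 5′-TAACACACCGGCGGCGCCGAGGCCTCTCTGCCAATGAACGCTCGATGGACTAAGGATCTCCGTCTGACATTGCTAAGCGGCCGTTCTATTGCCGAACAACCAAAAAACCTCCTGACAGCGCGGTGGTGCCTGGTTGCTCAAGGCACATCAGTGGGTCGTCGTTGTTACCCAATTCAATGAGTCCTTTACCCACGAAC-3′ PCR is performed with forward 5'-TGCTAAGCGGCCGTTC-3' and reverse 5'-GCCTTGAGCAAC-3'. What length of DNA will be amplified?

74 bp

Scanning the template, TGCTAAGCGGCCGTTC occurs at positions 71–86; this primer anneals to the bottom strand there with its 3' end pointing downstream.
Reverse complement of the reverse primer: GTTGCTCAAGGC. This occurs on the top strand at positions 133–144.
Product length = (reverse-primer end) − (forward-primer start) + 1 = 144 − 71 + 1 = 74 bp.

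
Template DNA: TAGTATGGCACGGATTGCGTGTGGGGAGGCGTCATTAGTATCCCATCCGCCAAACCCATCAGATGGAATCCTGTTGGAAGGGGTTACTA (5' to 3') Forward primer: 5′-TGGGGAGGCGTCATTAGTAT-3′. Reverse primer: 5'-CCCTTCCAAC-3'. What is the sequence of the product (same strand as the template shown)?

5'-TGGGGAGGCGTCATTAGTATCCCATCCGCCAAACCCATCAGATGGAATCCTGTTGGAAGGG-3'

Scanning the template, TGGGGAGGCGTCATTAGTAT occurs at positions 22–41; this primer anneals to the bottom strand there with its 3' end pointing downstream.
Reverse complement of the reverse primer: GTTGGAAGGG. This occurs on the top strand at positions 73–82.
The product is the template from position 22 through 82 (61 bp).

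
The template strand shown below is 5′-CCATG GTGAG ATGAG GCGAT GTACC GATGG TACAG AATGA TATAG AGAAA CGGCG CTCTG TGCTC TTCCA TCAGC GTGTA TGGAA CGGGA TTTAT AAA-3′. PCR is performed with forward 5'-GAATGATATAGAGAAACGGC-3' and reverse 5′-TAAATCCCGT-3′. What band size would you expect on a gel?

60 bp

Forward primer GAATGATATAGAGAAACGGC is found on the top strand at positions 35–54.
Reverse complement of the reverse primer: ACGGGATTTA. This occurs on the top strand at positions 85–94.
Amplicon spans positions 35–94: 60 bp.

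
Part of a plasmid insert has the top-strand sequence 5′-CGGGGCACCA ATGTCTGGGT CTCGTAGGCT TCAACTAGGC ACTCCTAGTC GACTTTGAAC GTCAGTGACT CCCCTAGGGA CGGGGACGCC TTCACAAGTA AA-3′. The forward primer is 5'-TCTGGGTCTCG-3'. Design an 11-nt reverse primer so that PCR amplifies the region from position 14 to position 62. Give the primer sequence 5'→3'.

The product's 3' end on the top strand is position 62.
The reverse primer anneals to the top strand over positions 52–62, i.e. to ACTTTGAACGT.
Its sequence written 5'→3' is the reverse complement: ACGTTCAAAGT.

5'-ACGTTCAAAGT-3'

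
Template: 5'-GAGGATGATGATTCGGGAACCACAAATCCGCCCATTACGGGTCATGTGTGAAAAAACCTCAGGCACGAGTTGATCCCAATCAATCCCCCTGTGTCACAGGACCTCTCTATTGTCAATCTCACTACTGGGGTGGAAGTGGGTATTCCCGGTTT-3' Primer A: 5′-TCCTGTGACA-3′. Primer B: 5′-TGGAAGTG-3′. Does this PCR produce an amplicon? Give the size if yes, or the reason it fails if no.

No product — the primers' 3' ends point away from each other.

Primer A (TCCTGTGACA) has reverse complement TGTCACAGGA, which matches the top strand at positions 92–101; primer A anneals to the top strand there with its 3' end pointing upstream toward position 92.
Primer B (TGGAAGTG) matches the top strand directly at positions 131–138; it anneals to the bottom strand with its 3' end pointing downstream toward position 138.
The 3' ends diverge (primer A extends toward position 1, primer B toward position 152), so the primers never converge on a shared product.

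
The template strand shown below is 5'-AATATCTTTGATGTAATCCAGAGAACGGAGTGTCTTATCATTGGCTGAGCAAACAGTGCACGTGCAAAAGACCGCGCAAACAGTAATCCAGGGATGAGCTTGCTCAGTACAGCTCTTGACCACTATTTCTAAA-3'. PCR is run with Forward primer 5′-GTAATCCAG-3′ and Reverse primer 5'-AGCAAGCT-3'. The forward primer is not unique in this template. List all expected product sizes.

92 bp, 22 bp

The forward primer GTAATCCAG matches the top strand at positions 13–21, 83–91.
The reverse primer's reverse complement is AGCTTGCT, matching at positions 97–104.
Each forward site pairs with the reverse site to give a product ending at position 104: sizes 92, 22 bp.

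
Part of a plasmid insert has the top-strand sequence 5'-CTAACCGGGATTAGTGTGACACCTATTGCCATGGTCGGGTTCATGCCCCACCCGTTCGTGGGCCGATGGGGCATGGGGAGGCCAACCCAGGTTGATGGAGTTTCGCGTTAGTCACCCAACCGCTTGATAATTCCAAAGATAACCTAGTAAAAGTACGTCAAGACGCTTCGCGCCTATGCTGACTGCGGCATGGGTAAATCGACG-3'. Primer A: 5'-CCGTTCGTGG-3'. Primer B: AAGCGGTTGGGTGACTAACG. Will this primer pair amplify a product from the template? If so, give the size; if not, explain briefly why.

Primer A (CCGTTCGTGG) matches the top strand at positions 52–61; it acts as a forward primer.
Primer B's reverse complement is CGTTAGTCACCCAACCGCTT, matching the top strand at positions 106–125; it acts as a reverse primer.
The 3' ends face each other across positions 52–125, giving a 74 bp product.

Yes — a 74 bp product.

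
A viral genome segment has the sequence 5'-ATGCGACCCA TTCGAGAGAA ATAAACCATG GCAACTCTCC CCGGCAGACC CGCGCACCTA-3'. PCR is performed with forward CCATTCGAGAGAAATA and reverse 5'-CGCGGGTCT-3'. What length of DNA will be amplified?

Scanning the template, CCATTCGAGAGAAATA occurs at positions 8–23; this primer anneals to the bottom strand there with its 3' end pointing downstream.
The reverse primer's reverse complement is AGACCCGCG, which matches the template at positions 46–54.
Product length = (reverse-primer end) − (forward-primer start) + 1 = 54 − 8 + 1 = 47 bp.

47 bp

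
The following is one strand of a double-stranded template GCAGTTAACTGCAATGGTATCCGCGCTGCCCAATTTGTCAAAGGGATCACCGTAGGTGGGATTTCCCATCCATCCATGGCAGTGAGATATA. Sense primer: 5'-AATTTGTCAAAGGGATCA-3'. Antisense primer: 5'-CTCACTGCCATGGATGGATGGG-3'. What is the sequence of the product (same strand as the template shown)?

Forward primer AATTTGTCAAAGGGATCA is found on the top strand at positions 32–49.
Reverse complement of the reverse primer: CCCATCCATCCATGGCAGTGAG. This occurs on the top strand at positions 65–86.
The product is the template from position 32 through 86 (55 bp).

5'-AATTTGTCAAAGGGATCACCGTAGGTGGGATTTCCCATCCATCCATGGCAGTGAG-3'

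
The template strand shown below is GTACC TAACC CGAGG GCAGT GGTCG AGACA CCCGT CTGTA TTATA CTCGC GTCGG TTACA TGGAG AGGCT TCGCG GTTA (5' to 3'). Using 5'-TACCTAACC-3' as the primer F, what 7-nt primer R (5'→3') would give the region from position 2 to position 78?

The product's 3' end on the top strand is position 78.
The reverse primer anneals to the top strand over positions 72–78, i.e. to CGCGGTT.
Its sequence written 5'→3' is the reverse complement: AACCGCG.

5'-AACCGCG-3'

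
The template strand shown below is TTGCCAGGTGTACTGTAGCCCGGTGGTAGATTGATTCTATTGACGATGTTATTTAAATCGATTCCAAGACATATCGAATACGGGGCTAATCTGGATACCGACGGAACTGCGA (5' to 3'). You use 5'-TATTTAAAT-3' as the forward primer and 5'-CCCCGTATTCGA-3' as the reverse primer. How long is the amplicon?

36 bp

The forward primer matches the template at positions 50–58.
Reverse complement of the reverse primer: TCGAATACGGGG. This occurs on the top strand at positions 74–85.
Amplicon spans positions 50–85: 36 bp.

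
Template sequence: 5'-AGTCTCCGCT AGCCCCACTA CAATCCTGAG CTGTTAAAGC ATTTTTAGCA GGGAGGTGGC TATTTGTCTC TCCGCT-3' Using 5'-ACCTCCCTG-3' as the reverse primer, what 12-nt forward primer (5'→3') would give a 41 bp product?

The reverse primer's reverse complement CAGGGAGGT matches the template at positions 49–57, so the product ends at position 57.
A 41 bp product then starts at position 57 − 41 + 1 = 17.
The forward primer is identical to the top strand there: ACTACAATCCTG.

5'-ACTACAATCCTG-3'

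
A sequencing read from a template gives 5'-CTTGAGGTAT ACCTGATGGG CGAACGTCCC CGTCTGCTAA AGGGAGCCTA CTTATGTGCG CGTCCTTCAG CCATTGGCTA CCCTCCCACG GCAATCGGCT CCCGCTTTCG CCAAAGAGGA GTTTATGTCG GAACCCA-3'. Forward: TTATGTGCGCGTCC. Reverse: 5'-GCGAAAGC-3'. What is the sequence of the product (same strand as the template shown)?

Scanning the template, TTATGTGCGCGTCC occurs at positions 52–65; this primer anneals to the bottom strand there with its 3' end pointing downstream.
Taking the reverse complement of GCGAAAGC gives GCTTTCGC, found at positions 104–111 on the template; the primer anneals here to the top strand with its 3' end pointing upstream.
The product is the template from position 52 through 111 (60 bp).

5'-TTATGTGCGCGTCCTTCAGCCATTGGCTACCCTCCCACGGCAATCGGCTCCCGCTTTCGC-3'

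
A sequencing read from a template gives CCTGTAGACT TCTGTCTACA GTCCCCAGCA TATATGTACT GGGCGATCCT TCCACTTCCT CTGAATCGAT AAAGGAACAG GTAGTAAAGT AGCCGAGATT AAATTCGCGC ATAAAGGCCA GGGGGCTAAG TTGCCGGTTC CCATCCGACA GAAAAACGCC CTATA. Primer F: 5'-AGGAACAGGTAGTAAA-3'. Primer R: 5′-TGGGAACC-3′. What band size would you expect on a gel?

Forward primer AGGAACAGGTAGTAAA is found on the top strand at positions 73–88.
The reverse primer's reverse complement is GGTTCCCA, which matches the template at positions 136–143.
Amplicon spans positions 73–143: 71 bp.

71 bp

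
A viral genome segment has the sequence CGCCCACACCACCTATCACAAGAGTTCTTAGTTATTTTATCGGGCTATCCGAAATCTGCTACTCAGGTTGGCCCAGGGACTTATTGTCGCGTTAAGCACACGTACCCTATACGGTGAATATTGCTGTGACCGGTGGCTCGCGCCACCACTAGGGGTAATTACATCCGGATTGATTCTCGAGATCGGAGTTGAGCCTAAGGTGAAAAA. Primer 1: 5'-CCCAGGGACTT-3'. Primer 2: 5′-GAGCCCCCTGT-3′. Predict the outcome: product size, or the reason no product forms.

No product — primer 2 has no binding site in the template.

Primer 2 (GAGCCCCCTGT) does not match the top strand, and its reverse complement ACAGGGGGCTC does not match either.
With no annealing site for primer 2, no amplification occurs.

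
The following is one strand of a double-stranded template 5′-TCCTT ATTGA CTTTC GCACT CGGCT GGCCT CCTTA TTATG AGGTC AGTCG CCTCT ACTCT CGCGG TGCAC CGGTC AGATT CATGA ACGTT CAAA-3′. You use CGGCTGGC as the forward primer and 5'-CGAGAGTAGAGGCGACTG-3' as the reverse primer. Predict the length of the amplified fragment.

Scanning the template, CGGCTGGC occurs at positions 21–28; this primer anneals to the bottom strand there with its 3' end pointing downstream.
Reverse complement of the reverse primer: CAGTCGCCTCTACTCTCG. This occurs on the top strand at positions 45–62.
Product length = (reverse-primer end) − (forward-primer start) + 1 = 62 − 21 + 1 = 42 bp.

42 bp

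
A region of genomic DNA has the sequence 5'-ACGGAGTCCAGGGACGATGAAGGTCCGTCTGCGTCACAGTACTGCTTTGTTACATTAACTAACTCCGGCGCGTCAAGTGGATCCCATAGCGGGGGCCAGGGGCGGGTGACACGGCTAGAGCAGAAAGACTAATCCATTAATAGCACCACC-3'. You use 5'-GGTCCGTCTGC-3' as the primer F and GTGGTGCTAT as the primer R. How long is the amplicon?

Forward primer GGTCCGTCTGC is found on the top strand at positions 22–32.
Taking the reverse complement of GTGGTGCTAT gives ATAGCACCAC, found at positions 140–149 on the template; the primer anneals here to the top strand with its 3' end pointing upstream.
The product runs from position 22 to position 149, so its length is 149 − 22 + 1 = 128 bp.

128 bp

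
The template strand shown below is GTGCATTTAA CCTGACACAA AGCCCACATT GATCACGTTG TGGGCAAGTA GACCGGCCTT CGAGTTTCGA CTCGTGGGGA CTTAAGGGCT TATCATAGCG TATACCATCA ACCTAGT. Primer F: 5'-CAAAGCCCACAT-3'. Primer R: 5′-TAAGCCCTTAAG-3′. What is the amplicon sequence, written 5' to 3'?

5'-CAAAGCCCACATTGATCACGTTGTGGGCAAGTAGACCGGCCTTCGAGTTTCGACTCGTGGGGACTTAAGGGCTTA-3'

Scanning the template, CAAAGCCCACAT occurs at positions 18–29; this primer anneals to the bottom strand there with its 3' end pointing downstream.
The reverse primer's reverse complement is CTTAAGGGCTTA, which matches the template at positions 81–92.
The product is the template from position 18 through 92 (75 bp).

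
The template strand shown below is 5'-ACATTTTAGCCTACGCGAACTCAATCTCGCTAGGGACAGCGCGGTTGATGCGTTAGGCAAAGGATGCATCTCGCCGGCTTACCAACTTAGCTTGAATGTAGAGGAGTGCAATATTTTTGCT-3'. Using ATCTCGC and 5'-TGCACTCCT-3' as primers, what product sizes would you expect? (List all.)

87 bp, 43 bp

The forward primer ATCTCGC matches the top strand at positions 24–30, 68–74.
The reverse primer's reverse complement is AGGAGTGCA, matching at positions 102–110.
Each forward site pairs with the reverse site to give a product ending at position 110: sizes 87, 43 bp.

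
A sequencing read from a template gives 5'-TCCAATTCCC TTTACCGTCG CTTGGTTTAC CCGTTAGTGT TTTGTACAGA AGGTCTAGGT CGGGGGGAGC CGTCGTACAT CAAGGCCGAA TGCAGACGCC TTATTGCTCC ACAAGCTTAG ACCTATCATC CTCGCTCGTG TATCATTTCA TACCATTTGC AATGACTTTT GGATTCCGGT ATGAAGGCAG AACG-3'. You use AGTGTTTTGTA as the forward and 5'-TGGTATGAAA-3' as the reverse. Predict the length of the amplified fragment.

120 bp

Scanning the template, AGTGTTTTGTA occurs at positions 36–46; this primer anneals to the bottom strand there with its 3' end pointing downstream.
The reverse primer's reverse complement is TTTCATACCA, which matches the template at positions 146–155.
The product runs from position 36 to position 155, so its length is 155 − 36 + 1 = 120 bp.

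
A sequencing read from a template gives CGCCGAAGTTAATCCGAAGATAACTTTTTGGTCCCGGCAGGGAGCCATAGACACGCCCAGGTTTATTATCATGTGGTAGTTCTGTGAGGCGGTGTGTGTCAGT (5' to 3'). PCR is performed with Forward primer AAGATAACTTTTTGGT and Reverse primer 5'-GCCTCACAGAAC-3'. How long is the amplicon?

Scanning the template, AAGATAACTTTTTGGT occurs at positions 17–32; this primer anneals to the bottom strand there with its 3' end pointing downstream.
The reverse primer's reverse complement is GTTCTGTGAGGC, which matches the template at positions 79–90.
Product length = (reverse-primer end) − (forward-primer start) + 1 = 90 − 17 + 1 = 74 bp.

74 bp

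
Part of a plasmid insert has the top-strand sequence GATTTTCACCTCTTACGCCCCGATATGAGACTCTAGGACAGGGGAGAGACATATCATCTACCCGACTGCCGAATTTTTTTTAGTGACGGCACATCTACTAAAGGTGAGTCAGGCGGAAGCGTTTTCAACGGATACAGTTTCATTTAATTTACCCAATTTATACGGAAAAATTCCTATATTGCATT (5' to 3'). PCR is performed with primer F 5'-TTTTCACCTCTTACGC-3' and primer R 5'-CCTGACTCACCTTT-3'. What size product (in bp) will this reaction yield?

The forward primer matches the template at positions 3–18.
Reverse complement of the reverse primer: AAAGGTGAGTCAGG. This occurs on the top strand at positions 100–113.
The product runs from position 3 to position 113, so its length is 113 − 3 + 1 = 111 bp.

111 bp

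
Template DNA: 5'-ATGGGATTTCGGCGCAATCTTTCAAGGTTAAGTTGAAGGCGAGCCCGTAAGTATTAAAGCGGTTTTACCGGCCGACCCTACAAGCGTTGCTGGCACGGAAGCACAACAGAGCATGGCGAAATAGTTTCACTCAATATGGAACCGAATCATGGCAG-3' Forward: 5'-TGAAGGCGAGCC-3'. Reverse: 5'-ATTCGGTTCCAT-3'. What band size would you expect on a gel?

The forward primer matches the template at positions 34–45.
Reverse complement of the reverse primer: ATGGAACCGAAT. This occurs on the top strand at positions 136–147.
Amplicon spans positions 34–147: 114 bp.

114 bp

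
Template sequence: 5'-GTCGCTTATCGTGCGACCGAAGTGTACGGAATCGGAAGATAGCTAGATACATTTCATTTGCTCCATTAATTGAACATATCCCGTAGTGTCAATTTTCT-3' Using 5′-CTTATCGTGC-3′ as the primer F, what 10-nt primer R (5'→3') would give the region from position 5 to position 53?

5'-AATGTATCTA-3'

The product's 3' end on the top strand is position 53.
The reverse primer anneals to the top strand over positions 44–53, i.e. to TAGATACATT.
Its sequence written 5'→3' is the reverse complement: AATGTATCTA.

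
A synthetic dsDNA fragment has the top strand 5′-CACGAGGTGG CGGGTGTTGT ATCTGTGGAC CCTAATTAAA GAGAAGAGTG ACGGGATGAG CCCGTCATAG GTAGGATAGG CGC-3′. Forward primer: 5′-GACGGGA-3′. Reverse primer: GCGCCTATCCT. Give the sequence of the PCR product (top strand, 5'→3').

5'-GACGGGATGAGCCCGTCATAGGTAGGATAGGCGC-3'

The forward primer matches the template at positions 50–56.
Reverse complement of the reverse primer: AGGATAGGCGC. This occurs on the top strand at positions 73–83.
The product is the template from position 50 through 83 (34 bp).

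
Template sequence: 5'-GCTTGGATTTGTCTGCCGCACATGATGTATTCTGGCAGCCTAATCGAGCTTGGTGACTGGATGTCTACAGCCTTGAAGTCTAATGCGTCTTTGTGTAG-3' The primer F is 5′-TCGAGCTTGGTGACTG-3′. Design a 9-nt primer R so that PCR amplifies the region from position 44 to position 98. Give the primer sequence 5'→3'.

The product's 3' end on the top strand is position 98.
The reverse primer anneals to the top strand over positions 90–98, i.e. to TTTGTGTAG.
Its sequence written 5'→3' is the reverse complement: CTACACAAA.

5'-CTACACAAA-3'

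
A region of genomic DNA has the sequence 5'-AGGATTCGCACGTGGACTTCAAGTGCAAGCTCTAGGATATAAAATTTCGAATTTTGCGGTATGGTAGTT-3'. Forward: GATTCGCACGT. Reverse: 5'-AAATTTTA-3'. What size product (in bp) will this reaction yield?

Forward primer GATTCGCACGT is found on the top strand at positions 3–13.
Taking the reverse complement of AAATTTTA gives TAAAATTT, found at positions 40–47 on the template; the primer anneals here to the top strand with its 3' end pointing upstream.
Amplicon spans positions 3–47: 45 bp.

45 bp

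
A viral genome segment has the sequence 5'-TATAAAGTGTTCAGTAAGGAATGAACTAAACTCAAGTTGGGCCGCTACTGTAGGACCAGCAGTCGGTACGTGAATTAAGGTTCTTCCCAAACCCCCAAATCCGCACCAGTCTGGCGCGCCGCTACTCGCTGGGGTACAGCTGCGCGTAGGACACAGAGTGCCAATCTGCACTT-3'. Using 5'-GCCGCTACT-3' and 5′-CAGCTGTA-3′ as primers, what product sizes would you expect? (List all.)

The forward primer GCCGCTACT matches the top strand at positions 41–49, 118–126.
The reverse primer's reverse complement is TACAGCTG, matching at positions 135–142.
Each forward site pairs with the reverse site to give a product ending at position 142: sizes 102, 25 bp.

102 bp, 25 bp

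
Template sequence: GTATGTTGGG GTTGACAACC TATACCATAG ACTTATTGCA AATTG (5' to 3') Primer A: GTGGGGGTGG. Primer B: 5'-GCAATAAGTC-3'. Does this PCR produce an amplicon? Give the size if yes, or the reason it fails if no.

No product — primer A has no binding site in the template.

Primer A (GTGGGGGTGG) does not match the top strand, and its reverse complement CCACCCCCAC does not match either.
With no annealing site for primer A, no amplification occurs.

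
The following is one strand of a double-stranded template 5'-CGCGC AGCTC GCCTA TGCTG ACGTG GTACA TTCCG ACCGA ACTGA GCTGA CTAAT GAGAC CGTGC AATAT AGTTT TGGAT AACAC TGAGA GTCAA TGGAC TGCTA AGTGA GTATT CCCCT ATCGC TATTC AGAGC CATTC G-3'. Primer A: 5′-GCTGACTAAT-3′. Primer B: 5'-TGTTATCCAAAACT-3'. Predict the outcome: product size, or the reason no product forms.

Yes — a 39 bp product.

Primer A (GCTGACTAAT) matches the top strand at positions 46–55; it acts as a forward primer.
Primer B's reverse complement is AGTTTTGGATAACA, matching the top strand at positions 71–84; it acts as a reverse primer.
The 3' ends face each other across positions 46–84, giving a 39 bp product.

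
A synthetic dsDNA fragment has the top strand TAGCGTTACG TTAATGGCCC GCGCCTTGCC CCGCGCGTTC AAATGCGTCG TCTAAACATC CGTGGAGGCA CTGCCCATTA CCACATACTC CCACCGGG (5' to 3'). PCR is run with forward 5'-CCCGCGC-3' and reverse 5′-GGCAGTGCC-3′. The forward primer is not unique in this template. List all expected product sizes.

The forward primer CCCGCGC matches the top strand at positions 18–24, 30–36.
The reverse primer's reverse complement is GGCACTGCC, matching at positions 67–75.
Each forward site pairs with the reverse site to give a product ending at position 75: sizes 58, 46 bp.

58 bp, 46 bp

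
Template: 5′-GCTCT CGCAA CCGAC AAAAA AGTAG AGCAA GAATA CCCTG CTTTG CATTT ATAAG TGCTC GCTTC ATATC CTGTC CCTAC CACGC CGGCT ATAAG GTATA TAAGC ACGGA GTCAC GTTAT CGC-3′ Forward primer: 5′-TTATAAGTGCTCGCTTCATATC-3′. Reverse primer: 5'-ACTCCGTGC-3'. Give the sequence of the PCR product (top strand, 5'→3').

Scanning the template, TTATAAGTGCTCGCTTCATATC occurs at positions 49–70; this primer anneals to the bottom strand there with its 3' end pointing downstream.
Taking the reverse complement of ACTCCGTGC gives GCACGGAGT, found at positions 104–112 on the template; the primer anneals here to the top strand with its 3' end pointing upstream.
The product is the template from position 49 through 112 (64 bp).

5'-TTATAAGTGCTCGCTTCATATCCTGTCCCTACCACGCCGGCTATAAGGTATATAAGCACGGAGT-3'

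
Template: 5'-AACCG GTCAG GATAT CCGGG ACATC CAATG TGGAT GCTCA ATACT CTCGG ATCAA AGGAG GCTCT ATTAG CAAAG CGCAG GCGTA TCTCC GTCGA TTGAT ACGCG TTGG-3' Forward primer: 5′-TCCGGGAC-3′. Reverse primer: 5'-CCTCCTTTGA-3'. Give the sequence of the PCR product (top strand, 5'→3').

Scanning the template, TCCGGGAC occurs at positions 15–22; this primer anneals to the bottom strand there with its 3' end pointing downstream.
The reverse primer's reverse complement is TCAAAGGAGG, which matches the template at positions 52–61.
The product is the template from position 15 through 61 (47 bp).

5'-TCCGGGACATCCAATGTGGATGCTCAATACTCTCGGATCAAAGGAGG-3'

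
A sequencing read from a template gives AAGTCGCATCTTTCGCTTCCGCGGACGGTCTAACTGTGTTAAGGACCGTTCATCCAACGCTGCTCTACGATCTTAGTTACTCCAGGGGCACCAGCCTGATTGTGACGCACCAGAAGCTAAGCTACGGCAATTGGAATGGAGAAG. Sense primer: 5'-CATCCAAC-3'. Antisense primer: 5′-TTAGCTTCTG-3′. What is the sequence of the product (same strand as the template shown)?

Scanning the template, CATCCAAC occurs at positions 51–58; this primer anneals to the bottom strand there with its 3' end pointing downstream.
Reverse complement of the reverse primer: CAGAAGCTAA. This occurs on the top strand at positions 111–120.
The product is the template from position 51 through 120 (70 bp).

5'-CATCCAACGCTGCTCTACGATCTTAGTTACTCCAGGGGCACCAGCCTGATTGTGACGCACCAGAAGCTAA-3'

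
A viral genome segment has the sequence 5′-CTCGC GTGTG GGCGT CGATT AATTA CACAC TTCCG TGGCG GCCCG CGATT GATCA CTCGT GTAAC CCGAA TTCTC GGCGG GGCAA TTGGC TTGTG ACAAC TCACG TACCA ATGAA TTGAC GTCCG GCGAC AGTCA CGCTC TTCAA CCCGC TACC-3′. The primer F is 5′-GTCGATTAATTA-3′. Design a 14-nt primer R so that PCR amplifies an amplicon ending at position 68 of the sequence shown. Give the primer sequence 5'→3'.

5'-CGGGTTACACGAGT-3'

The forward primer binds at positions 14–25; the product's 3' end on the top strand is position 68.
The reverse primer anneals to the top strand over positions 55–68, i.e. to ACTCGTGTAACCCG.
Its sequence written 5'→3' is the reverse complement: CGGGTTACACGAGT.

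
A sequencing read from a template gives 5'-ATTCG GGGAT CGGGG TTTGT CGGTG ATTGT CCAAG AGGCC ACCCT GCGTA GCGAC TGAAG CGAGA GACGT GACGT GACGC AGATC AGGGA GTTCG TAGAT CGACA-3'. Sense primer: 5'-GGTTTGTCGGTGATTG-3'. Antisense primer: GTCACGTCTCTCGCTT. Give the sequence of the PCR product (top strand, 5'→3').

Scanning the template, GGTTTGTCGGTGATTG occurs at positions 14–29; this primer anneals to the bottom strand there with its 3' end pointing downstream.
Reverse complement of the reverse primer: AAGCGAGAGACGTGAC. This occurs on the top strand at positions 58–73.
The product is the template from position 14 through 73 (60 bp).

5'-GGTTTGTCGGTGATTGTCCAAGAGGCCACCCTGCGTAGCGACTGAAGCGAGAGACGTGAC-3'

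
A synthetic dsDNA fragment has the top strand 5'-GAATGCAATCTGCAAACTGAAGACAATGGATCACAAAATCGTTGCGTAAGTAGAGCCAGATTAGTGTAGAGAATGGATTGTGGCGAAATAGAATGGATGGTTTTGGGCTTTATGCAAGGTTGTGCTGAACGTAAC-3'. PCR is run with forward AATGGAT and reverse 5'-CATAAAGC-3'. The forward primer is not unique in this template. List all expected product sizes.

The forward primer AATGGAT matches the top strand at positions 25–31, 72–78, 92–98.
The reverse primer's reverse complement is GCTTTATG, matching at positions 107–114.
Each forward site pairs with the reverse site to give a product ending at position 114: sizes 90, 43, 23 bp.

90 bp, 43 bp, 23 bp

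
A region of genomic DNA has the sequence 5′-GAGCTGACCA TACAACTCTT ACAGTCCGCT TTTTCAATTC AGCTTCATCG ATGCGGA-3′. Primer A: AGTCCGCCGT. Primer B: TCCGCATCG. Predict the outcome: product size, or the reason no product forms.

No product — primer A has no binding site in the template.

Primer A (AGTCCGCCGT) does not match the top strand, and its reverse complement ACGGCGGACT does not match either.
With no annealing site for primer A, no amplification occurs.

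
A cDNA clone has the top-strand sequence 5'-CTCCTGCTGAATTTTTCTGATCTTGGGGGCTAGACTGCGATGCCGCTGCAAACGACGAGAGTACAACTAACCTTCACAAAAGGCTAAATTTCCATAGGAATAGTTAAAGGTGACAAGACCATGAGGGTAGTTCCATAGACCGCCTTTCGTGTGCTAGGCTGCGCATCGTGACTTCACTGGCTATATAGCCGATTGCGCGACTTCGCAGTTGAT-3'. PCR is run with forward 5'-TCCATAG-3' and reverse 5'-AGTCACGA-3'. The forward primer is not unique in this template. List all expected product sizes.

83 bp, 42 bp

The forward primer TCCATAG matches the top strand at positions 91–97, 132–138.
The reverse primer's reverse complement is TCGTGACT, matching at positions 166–173.
Each forward site pairs with the reverse site to give a product ending at position 173: sizes 83, 42 bp.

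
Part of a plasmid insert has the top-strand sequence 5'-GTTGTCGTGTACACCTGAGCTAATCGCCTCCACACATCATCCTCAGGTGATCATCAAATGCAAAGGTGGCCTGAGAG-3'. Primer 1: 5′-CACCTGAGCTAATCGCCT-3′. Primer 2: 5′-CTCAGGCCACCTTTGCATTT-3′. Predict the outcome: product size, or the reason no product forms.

Primer 1 (CACCTGAGCTAATCGCCT) matches the top strand at positions 12–29; it acts as a forward primer.
Primer 2's reverse complement is AAATGCAAAGGTGGCCTGAG, matching the top strand at positions 56–75; it acts as a reverse primer.
The 3' ends face each other across positions 12–75, giving a 64 bp product.

Yes — a 64 bp product.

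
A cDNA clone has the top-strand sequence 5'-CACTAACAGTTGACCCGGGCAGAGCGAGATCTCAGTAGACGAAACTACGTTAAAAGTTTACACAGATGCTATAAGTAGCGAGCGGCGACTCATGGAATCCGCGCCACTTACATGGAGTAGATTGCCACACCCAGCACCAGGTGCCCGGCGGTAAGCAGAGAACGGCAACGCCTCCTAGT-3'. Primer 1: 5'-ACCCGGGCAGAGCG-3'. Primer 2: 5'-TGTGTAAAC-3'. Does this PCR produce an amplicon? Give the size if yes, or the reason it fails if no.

Primer 1 (ACCCGGGCAGAGCG) matches the top strand at positions 13–26; it acts as a forward primer.
Primer 2's reverse complement is GTTTACACA, matching the top strand at positions 56–64; it acts as a reverse primer.
The 3' ends face each other across positions 13–64, giving a 52 bp product.

Yes — a 52 bp product.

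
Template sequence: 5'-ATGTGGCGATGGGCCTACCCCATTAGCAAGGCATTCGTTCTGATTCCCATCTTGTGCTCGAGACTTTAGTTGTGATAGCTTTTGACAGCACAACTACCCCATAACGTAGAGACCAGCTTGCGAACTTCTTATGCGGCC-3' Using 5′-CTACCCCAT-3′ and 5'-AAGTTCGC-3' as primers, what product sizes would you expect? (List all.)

The forward primer CTACCCCAT matches the top strand at positions 15–23, 94–102.
The reverse primer's reverse complement is GCGAACTT, matching at positions 120–127.
Each forward site pairs with the reverse site to give a product ending at position 127: sizes 113, 34 bp.

113 bp, 34 bp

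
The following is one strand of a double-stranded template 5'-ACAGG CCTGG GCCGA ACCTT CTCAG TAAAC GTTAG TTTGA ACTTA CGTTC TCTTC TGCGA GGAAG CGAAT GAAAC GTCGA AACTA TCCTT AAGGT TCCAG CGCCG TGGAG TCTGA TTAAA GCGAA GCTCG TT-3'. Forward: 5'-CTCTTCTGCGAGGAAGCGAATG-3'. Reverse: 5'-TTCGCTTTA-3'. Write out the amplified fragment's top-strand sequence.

5'-CTCTTCTGCGAGGAAGCGAATGAAACGTCGAAACTATCCTTAAGGTTCCAGCGCCGTGGAGTCTGATTAAAGCGAA-3'

Forward primer CTCTTCTGCGAGGAAGCGAATG is found on the top strand at positions 50–71.
Reverse complement of the reverse primer: TAAAGCGAA. This occurs on the top strand at positions 117–125.
The product is the template from position 50 through 125 (76 bp).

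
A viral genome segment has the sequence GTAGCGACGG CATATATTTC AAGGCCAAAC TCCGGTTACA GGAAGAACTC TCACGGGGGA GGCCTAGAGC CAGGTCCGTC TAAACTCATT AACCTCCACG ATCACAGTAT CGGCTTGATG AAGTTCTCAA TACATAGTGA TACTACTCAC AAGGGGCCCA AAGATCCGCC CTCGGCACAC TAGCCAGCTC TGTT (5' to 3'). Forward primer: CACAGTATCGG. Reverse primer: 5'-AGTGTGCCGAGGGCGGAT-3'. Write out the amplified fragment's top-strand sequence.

Forward primer CACAGTATCGG is found on the top strand at positions 103–113.
Taking the reverse complement of AGTGTGCCGAGGGCGGAT gives ATCCGCCCTCGGCACACT, found at positions 164–181 on the template; the primer anneals here to the top strand with its 3' end pointing upstream.
The product is the template from position 103 through 181 (79 bp).

5'-CACAGTATCGGCTTGATGAAGTTCTCAATACATAGTGATACTACTCACAAGGGGCCCAAAGATCCGCCCTCGGCACACT-3'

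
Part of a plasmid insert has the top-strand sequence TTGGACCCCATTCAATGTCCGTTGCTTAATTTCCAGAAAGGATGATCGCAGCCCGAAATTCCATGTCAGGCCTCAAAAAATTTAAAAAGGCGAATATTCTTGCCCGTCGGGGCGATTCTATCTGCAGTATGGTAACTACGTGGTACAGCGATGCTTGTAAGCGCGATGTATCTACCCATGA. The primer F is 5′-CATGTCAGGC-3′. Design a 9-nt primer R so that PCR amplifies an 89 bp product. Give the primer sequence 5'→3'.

5'-CGCTGTACC-3'

The forward primer binds at positions 62–71, so an 89 bp product ends at position 62 + 89 − 1 = 150.
The reverse primer anneals to the top strand over positions 142–150, i.e. to GGTACAGCG.
Its sequence written 5'→3' is the reverse complement: CGCTGTACC.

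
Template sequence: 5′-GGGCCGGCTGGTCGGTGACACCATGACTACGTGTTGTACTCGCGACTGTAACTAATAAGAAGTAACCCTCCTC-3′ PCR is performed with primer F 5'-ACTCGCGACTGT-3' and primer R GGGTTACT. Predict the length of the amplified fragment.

31 bp

The forward primer matches the template at positions 38–49.
Taking the reverse complement of GGGTTACT gives AGTAACCC, found at positions 61–68 on the template; the primer anneals here to the top strand with its 3' end pointing upstream.
Product length = (reverse-primer end) − (forward-primer start) + 1 = 68 − 38 + 1 = 31 bp.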